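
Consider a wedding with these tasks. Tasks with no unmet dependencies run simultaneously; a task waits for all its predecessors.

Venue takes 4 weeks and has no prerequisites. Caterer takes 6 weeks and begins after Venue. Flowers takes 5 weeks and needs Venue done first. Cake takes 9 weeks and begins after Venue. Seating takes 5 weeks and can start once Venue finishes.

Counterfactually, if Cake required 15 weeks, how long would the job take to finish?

19

Critical path before the change: Venue→Cake = 4+9 = 13 giving 13 weeks.
Cake lies on that path, so at 15 weeks the path becomes 19 weeks.
No other chain overtakes it, so the finish is 19 weeks.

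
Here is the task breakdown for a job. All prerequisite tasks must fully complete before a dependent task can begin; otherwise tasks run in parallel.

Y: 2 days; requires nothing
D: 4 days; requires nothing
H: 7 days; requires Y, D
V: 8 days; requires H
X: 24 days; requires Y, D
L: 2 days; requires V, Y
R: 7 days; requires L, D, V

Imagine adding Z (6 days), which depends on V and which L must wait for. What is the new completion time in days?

34

Originally the job takes 28 days.
With Z inserted, L now waits for max(V, Y, Z).
New critical path: D→H→V→Z→L→R = 4+7+8+6+2+7 = 34 ⇒ 34 days.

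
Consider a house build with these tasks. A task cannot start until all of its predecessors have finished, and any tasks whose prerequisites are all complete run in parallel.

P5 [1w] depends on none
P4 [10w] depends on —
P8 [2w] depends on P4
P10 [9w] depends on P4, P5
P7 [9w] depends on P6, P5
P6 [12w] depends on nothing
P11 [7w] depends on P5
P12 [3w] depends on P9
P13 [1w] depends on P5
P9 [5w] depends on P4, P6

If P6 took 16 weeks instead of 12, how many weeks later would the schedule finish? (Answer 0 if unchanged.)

4

As given, the longest chain is P6→P7 = 12+9 = 21, so the finish is 21 weeks.
P6 lies on that path, so at 16 weeks the path becomes 25 weeks.
No other chain overtakes it, so the finish is 25 weeks.
Change in finish: 25 − 21 = +4 weeks.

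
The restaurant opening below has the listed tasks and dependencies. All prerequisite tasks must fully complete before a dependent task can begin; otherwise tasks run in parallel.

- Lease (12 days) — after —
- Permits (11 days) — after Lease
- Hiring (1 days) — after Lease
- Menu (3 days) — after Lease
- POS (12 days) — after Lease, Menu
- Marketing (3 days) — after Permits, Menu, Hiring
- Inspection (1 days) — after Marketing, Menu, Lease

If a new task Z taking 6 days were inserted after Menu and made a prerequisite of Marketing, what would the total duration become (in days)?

27

Originally the restaurant opening takes 27 days.
With Z inserted, Marketing now waits for max(Permits, Menu, Hiring, Z).
New critical path: Lease→Permits→Marketing→Inspection = 12+11+3+1 = 27 ⇒ 27 days.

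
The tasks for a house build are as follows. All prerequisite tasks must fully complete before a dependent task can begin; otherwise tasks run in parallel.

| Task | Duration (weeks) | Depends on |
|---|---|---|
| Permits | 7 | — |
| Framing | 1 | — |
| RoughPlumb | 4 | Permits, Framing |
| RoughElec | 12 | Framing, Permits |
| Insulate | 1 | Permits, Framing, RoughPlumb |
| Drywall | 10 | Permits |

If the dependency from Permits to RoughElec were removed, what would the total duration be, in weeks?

17

With the dependency in place, Permits→RoughElec = 7+12 = 19 sets the finish at 19 weeks.
Without Permits→RoughElec, RoughElec's earliest start moves from 7 to 1.
The longest chain is now Permits→Drywall = 7+10 = 17, so the schedule takes 17 weeks.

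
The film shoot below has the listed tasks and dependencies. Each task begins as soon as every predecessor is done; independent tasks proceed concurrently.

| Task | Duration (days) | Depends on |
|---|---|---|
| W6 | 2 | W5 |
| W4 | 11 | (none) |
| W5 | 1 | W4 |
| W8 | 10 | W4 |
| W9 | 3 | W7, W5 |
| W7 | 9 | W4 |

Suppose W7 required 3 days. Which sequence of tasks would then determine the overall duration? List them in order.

W4, W8

Baseline: W4→W7→W9 = 11+9+3 = 23 → 23 days.
Since W7 is critical, the -6 change carries straight to that chain (now 17 days).
New critical path: W4→W8 = 11+10 = 21 ⇒ 21 days.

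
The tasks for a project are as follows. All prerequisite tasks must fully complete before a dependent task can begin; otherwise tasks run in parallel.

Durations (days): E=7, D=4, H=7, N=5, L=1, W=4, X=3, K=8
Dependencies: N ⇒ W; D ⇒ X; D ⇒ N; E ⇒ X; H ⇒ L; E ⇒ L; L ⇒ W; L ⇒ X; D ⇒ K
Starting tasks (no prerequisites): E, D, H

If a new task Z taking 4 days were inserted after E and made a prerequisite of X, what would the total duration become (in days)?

Originally the plan takes 13 days.
With Z inserted, X now waits for max(L, E, D, Z).
New critical path: E→Z→X = 7+4+3 = 14 ⇒ 14 days.

14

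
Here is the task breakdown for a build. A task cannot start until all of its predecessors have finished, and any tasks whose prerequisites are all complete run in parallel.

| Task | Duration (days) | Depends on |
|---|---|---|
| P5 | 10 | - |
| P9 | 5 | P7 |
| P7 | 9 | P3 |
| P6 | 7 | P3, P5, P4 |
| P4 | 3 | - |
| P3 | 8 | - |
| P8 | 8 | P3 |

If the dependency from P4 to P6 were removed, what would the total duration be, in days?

22

Original critical path: P3→P7→P9 = 8+9+5 = 22 ⇒ 22 days.
Dropping P4→P6 doesn't change P6's earliest start (10); another predecessor still binds.
The longest chain is now P3→P7→P9 = 8+9+5 = 22, so the schedule takes 22 days.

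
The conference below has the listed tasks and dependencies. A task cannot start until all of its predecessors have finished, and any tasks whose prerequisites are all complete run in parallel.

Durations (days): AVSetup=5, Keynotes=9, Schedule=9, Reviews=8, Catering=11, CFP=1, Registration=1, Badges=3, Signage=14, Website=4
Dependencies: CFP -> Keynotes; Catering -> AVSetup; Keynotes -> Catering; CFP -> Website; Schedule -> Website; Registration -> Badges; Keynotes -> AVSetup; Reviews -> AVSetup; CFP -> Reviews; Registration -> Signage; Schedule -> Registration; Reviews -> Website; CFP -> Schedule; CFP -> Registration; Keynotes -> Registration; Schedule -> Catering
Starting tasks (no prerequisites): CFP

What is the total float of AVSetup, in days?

CFP→Schedule→Catering→AVSetup = 1+9+11+5 = 26 sets the makespan at 26 days.
Longest path through AVSetup: 26 days (earliest finish 26, latest finish 26).
So AVSetup can slip 26 − 26 = 0 days.

0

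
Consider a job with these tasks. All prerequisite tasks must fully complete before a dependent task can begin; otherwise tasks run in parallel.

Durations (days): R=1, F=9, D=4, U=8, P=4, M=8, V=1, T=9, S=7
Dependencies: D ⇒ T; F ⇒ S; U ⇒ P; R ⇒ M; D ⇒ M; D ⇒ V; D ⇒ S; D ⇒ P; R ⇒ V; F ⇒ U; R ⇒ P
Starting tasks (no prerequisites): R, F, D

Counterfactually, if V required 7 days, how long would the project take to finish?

21

As given, the longest chain is F→U→P = 9+8+4 = 21, so the finish is 21 days.
The longest path through V is only 5 days, so V has float 16.
No other chain overtakes it, so the finish is 21 days.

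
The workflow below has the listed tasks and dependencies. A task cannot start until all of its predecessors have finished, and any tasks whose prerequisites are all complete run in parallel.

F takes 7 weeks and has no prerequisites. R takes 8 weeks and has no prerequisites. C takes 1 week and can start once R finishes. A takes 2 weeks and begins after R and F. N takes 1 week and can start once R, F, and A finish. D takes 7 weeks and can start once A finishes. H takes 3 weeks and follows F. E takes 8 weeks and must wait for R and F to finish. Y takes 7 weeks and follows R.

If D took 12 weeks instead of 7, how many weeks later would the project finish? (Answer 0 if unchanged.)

Actual critical path: R→A→D = 8+2+7 = 17 ⇒ 17 weeks.
Since D is critical, the +5 change carries straight to that chain (now 22 weeks).
No other chain overtakes it, so the finish is 22 weeks.
Change in finish: 22 − 17 = +5 weeks.

5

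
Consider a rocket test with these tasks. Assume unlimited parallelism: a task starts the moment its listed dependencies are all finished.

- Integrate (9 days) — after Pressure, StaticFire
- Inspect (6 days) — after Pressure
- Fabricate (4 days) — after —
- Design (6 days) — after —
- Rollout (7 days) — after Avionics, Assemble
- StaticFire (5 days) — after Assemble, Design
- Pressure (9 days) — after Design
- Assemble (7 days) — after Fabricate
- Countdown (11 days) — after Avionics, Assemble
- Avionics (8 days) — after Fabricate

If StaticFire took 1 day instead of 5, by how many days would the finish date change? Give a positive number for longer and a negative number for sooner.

As given, the longest chain is Fabricate→Assemble→StaticFire→Integrate = 4+7+5+9 = 25, so the finish is 25 days.
StaticFire is on the critical path; changing it to 1 makes that path 21 days.
New critical path: Design→Pressure→Integrate = 6+9+9 = 24 ⇒ 24 days.
Change in finish: 24 − 25 = -1 days.

-1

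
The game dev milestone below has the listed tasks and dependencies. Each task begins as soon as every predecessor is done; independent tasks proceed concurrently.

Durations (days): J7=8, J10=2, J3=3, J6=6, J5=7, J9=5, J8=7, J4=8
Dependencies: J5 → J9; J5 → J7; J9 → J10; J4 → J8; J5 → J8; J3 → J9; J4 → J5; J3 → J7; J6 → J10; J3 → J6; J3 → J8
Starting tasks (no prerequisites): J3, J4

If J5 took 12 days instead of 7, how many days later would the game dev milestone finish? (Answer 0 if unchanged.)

5

Critical path before the change: J4→J5→J7 = 8+7+8 = 23 giving 23 days.
J5 lies on that path, so at 12 days the path becomes 28 days.
The critical path is still J4→J5→J7; finish is now 28 days.
Change in finish: 28 − 23 = +5 days.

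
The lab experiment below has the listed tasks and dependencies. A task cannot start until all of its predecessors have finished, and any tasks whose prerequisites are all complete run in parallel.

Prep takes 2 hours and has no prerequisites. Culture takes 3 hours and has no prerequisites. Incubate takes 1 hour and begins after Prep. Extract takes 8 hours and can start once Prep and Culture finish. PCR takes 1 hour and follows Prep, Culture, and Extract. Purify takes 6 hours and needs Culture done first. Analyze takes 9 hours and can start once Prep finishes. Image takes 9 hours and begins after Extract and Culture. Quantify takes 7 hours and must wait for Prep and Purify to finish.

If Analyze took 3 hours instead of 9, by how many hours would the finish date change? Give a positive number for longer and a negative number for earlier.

0

The binding path is Culture→Extract→Image = 3+8+9 = 20; finish at 20 hours.
The longest path through Analyze is only 11 hours, so Analyze has float 9.
No other chain overtakes it, so the finish is 20 hours.
Change in finish: 20 − 20 = +0 hours.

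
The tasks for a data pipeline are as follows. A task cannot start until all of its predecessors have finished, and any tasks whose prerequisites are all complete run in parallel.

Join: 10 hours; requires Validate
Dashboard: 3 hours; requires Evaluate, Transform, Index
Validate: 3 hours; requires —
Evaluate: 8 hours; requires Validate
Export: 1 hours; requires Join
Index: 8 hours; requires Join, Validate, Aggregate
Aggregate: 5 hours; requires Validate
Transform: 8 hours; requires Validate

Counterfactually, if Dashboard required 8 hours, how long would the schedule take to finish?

The binding path is Validate→Join→Index→Dashboard = 3+10+8+3 = 24; finish at 24 hours.
Dashboard is on the critical path; changing it to 8 makes that path 29 hours.
The critical path is still Validate→Join→Index→Dashboard; finish is now 29 hours.

29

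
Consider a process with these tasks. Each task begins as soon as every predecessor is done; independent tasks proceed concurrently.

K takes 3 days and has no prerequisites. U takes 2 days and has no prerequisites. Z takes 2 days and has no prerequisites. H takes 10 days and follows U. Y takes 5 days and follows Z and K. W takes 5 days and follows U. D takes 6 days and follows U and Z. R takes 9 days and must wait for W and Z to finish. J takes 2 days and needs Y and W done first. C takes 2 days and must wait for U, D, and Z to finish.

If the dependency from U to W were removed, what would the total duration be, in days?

14

Original critical path: U→W→R = 2+5+9 = 16 ⇒ 16 days.
Without U→W, W's earliest start moves from 2 to 0.
The longest chain is now W→R = 5+9 = 14, so the project takes 14 days.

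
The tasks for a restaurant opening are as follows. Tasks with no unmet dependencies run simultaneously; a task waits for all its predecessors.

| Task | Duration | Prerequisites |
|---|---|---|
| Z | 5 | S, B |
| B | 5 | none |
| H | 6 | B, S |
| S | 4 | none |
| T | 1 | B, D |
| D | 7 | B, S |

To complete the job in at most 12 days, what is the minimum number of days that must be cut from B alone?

Current finish: 13 days; target: 12.
B is on every critical path, so each day cut from B cuts the finish by one (this holds down to a finish of 12).
Need 13 − 12 = 1 day off B → B becomes 4 days, finish becomes 12.

1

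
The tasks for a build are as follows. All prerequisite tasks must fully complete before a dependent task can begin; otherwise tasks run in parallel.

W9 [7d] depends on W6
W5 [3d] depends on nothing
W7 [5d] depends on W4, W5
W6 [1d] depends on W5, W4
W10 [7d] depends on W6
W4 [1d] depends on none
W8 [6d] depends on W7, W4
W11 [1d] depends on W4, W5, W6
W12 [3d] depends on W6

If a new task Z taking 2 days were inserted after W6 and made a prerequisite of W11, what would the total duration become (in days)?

Originally the schedule takes 14 days.
With Z inserted, W11 now waits for max(W4, W5, W6, Z).
New critical path: W5→W7→W8 = 3+5+6 = 14 ⇒ 14 days.

14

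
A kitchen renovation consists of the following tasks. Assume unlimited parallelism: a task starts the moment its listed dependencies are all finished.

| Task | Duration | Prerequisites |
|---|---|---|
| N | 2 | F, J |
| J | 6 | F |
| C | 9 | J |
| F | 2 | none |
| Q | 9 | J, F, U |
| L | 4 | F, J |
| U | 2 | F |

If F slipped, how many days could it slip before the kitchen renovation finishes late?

0

The longest chain is F→J→C = 2+6+9 = 17; overall finish 17 days.
Longest path through F: 17 days (earliest finish 2, latest finish 2).
So F can slip 2 − 2 = 0 days.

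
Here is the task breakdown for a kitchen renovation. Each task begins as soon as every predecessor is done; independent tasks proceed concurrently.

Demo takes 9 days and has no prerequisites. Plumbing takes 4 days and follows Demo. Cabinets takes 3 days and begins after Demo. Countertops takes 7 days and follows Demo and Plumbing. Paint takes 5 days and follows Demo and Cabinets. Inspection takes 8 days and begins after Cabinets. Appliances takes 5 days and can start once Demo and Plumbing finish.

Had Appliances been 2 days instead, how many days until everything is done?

20

Actual critical path: Demo→Plumbing→Countertops = 9+4+7 = 20 ⇒ 20 days.
The longest path through Appliances is only 18 days, so Appliances has float 2.
No other chain overtakes it, so the finish is 20 days.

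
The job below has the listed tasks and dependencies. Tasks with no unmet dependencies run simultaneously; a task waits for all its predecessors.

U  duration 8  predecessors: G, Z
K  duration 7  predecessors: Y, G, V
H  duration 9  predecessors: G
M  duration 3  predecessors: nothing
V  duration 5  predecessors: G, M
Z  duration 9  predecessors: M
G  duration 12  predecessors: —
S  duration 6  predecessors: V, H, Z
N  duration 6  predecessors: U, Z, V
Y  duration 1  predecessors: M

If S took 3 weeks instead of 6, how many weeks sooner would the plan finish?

1

Baseline: G→H→S = 12+9+6 = 27 → 27 weeks.
S lies on that path, so at 3 weeks the path becomes 24 weeks.
Now M→Z→U→N = 3+9+8+6 = 26 is longest, so the finish becomes 26 weeks.
Change in finish: 26 − 27 = -1 weeks.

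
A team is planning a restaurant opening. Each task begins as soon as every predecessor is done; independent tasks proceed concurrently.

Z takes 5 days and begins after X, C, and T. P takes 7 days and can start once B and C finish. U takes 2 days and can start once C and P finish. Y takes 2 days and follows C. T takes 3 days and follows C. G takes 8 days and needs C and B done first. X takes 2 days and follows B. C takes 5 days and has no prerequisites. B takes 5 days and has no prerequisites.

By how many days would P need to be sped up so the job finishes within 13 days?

Current finish: 14 days; target: 13.
P is on every critical path, so each day cut from P cuts the finish by one (this holds down to a finish of 13).
Need 14 − 13 = 1 day off P → P becomes 6 days, finish becomes 13.

1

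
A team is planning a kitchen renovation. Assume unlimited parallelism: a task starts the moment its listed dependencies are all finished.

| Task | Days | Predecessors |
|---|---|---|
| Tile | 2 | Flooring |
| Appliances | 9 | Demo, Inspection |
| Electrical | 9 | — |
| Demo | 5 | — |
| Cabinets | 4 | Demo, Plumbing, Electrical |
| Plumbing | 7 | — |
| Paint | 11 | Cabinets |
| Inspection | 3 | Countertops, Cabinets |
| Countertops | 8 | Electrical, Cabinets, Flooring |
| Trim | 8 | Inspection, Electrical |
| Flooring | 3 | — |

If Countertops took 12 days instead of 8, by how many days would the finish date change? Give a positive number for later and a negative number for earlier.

4

As given, the longest chain is Electrical→Cabinets→Countertops→Inspection→Appliances = 9+4+8+3+9 = 33, so the finish is 33 days.
Countertops lies on that path, so at 12 days the path becomes 37 days.
No other chain overtakes it, so the finish is 37 days.
Change in finish: 37 − 33 = +4 days.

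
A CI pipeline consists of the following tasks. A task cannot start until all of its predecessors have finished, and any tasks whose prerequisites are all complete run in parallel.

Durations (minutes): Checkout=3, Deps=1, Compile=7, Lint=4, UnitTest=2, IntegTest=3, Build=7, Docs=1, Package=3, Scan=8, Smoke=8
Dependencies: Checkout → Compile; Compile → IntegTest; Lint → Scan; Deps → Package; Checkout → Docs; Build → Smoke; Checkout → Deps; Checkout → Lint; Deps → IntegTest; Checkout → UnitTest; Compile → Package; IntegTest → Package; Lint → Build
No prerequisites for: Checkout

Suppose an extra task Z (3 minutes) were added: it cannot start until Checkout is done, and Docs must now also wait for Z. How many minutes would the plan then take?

22

Originally the plan takes 22 minutes.
With Z inserted, Docs now waits for max(Checkout, Z).
New critical path: Checkout→Lint→Build→Smoke = 3+4+7+8 = 22 ⇒ 22 minutes.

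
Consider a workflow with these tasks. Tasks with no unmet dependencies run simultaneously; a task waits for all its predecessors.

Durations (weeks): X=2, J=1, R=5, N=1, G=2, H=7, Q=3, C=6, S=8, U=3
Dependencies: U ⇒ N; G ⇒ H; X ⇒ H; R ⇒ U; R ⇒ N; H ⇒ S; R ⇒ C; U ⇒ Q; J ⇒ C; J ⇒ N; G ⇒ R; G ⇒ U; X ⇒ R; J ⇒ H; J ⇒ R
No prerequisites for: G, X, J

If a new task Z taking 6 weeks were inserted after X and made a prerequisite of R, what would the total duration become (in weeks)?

Originally the schedule takes 17 weeks.
With Z inserted, R now waits for max(X, G, J, Z).
New critical path: X→Z→R→C = 2+6+5+6 = 19 ⇒ 19 weeks.

19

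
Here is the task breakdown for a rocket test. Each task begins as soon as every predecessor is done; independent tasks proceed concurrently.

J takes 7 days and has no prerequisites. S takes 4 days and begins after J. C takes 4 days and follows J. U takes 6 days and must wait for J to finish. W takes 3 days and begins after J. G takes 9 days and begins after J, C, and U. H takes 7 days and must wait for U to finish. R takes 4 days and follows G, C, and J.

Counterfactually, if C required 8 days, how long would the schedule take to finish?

Actual critical path: J→U→G→R = 7+6+9+4 = 26 ⇒ 26 days.
The longest path through C is only 24 days, so C has float 2.
Now J→C→G→R = 7+8+9+4 = 28 is longest, so the finish becomes 28 days.

28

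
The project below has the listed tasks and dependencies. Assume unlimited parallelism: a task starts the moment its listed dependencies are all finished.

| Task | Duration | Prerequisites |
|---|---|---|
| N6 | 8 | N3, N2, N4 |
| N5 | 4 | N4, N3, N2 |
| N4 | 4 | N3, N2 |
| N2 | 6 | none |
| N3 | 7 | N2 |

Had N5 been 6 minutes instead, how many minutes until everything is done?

25

As given, the longest chain is N2→N3→N4→N6 = 6+7+4+8 = 25, so the finish is 25 minutes.
The longest path through N5 is only 21 minutes, so N5 has float 4.
That remains the longest chain; total 25 minutes.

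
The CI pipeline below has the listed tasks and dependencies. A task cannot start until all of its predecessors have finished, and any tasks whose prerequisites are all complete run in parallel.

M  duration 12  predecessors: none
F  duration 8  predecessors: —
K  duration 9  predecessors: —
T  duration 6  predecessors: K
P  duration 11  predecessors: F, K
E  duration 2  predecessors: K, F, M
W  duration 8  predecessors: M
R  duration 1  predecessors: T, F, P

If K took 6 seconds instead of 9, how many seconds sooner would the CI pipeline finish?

1

Critical path before the change: K→P→R = 9+11+1 = 21 giving 21 seconds.
K is on the critical path; changing it to 6 makes that path 18 seconds.
New critical path: M→W = 12+8 = 20 ⇒ 20 seconds.
Change in finish: 20 − 21 = -1 seconds.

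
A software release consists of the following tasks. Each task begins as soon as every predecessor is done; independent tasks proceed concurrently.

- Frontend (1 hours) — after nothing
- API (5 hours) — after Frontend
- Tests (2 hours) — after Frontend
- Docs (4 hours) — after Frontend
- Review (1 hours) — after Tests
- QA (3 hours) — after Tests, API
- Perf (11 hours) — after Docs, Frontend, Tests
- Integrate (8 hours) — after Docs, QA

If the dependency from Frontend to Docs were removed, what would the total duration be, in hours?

17

With the dependency in place, Frontend→API→QA→Integrate = 1+5+3+8 = 17 sets the finish at 17 hours.
Without Frontend→Docs, Docs's earliest start moves from 1 to 0.
New critical path: Frontend→API→QA→Integrate = 1+5+3+8 = 17 ⇒ 17 hours.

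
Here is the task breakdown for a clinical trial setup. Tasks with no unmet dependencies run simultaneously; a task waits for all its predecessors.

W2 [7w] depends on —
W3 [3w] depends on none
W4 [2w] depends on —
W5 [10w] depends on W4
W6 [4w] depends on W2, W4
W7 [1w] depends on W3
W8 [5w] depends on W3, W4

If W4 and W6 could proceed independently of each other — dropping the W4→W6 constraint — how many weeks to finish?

Before: longest chain W4→W5 = 2+10 = 12, finish 12.
Dropping W4→W6 doesn't change W6's earliest start (7); another predecessor still binds.
The longest chain is now W4→W5 = 2+10 = 12, so the plan takes 12 weeks.

12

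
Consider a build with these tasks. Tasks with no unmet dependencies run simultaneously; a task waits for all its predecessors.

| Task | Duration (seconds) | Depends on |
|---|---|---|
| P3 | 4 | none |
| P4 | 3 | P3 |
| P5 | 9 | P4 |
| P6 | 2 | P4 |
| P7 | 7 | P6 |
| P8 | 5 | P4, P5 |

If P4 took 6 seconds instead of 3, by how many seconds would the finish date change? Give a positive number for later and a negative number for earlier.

Actual critical path: P3→P4→P5→P8 = 4+3+9+5 = 21 ⇒ 21 seconds.
P4 is on the critical path; changing it to 6 makes that path 24 seconds.
No other chain overtakes it, so the finish is 24 seconds.
Change in finish: 24 − 21 = +3 seconds.

3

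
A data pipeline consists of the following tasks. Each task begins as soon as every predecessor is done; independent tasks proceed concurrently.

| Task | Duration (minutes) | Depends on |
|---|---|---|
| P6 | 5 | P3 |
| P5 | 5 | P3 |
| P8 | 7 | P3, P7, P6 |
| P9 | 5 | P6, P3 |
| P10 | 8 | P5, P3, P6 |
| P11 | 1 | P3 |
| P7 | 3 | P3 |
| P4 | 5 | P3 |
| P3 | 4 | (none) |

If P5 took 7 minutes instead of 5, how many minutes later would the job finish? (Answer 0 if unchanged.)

Baseline: P3→P5→P10 = 4+5+8 = 17 → 17 minutes.
P5 lies on that path, so at 7 minutes the path becomes 19 minutes.
No other chain overtakes it, so the finish is 19 minutes.
Change in finish: 19 − 17 = +2 minutes.

2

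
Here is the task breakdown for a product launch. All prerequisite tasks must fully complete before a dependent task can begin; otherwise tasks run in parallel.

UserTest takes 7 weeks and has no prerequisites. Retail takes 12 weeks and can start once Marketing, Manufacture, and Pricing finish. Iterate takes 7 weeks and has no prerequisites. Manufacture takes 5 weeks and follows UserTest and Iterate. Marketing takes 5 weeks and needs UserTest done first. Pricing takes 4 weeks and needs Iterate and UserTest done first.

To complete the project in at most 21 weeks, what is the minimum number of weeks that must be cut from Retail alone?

3

Current finish: 24 weeks; target: 21.
Retail is on every critical path, so each week cut from Retail cuts the finish by one (this holds down to a finish of 13).
Need 24 − 21 = 3 weeks off Retail → Retail becomes 9 weeks, finish becomes 21.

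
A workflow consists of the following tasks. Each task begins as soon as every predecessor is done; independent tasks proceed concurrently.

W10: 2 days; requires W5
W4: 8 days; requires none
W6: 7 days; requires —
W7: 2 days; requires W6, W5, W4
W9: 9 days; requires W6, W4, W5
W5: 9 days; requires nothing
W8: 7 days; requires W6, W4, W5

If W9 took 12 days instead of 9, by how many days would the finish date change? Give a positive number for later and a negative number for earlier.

3

Actual critical path: W5→W9 = 9+9 = 18 ⇒ 18 days.
W9 is on the critical path; changing it to 12 makes that path 21 days.
No other chain overtakes it, so the finish is 21 days.
Change in finish: 21 − 18 = +3 days.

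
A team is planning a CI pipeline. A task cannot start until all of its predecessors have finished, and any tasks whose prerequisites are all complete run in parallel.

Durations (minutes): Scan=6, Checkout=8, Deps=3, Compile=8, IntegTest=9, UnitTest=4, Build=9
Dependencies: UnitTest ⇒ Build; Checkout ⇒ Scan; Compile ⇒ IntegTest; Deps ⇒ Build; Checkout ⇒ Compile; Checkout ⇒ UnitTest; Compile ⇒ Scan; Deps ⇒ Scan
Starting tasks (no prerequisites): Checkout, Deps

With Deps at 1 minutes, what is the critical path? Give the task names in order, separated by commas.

Actual critical path: Checkout→Compile→IntegTest = 8+8+9 = 25 ⇒ 25 minutes.
The longest path through Deps is only 12 minutes, so Deps has float 13.
No other chain overtakes it, so the finish is 25 minutes.

Checkout, Compile, IntegTest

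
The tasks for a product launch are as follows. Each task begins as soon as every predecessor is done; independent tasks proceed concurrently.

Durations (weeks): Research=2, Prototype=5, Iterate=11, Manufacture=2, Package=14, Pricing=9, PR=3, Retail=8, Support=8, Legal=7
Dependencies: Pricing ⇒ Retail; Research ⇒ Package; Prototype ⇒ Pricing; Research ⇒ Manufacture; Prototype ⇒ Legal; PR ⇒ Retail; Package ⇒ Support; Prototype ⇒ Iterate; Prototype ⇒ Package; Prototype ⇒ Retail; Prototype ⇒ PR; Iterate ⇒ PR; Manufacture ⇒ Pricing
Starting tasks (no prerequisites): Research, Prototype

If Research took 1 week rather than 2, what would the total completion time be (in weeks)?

As given, the longest chain is Prototype→Iterate→PR→Retail = 5+11+3+8 = 27, so the finish is 27 weeks.
The longest path through Research is only 24 weeks, so Research has float 3.
The critical path is still Prototype→Iterate→PR→Retail; finish is now 27 weeks.

27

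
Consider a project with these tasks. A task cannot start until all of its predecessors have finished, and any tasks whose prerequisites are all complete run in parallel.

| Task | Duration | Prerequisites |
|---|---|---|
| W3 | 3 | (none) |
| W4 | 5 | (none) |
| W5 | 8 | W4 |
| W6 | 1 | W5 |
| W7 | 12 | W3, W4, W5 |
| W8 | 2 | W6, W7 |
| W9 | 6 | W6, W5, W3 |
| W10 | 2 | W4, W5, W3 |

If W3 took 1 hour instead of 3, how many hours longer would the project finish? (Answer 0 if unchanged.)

The binding path is W4→W5→W7→W8 = 5+8+12+2 = 27; finish at 27 hours.
W3 has 10 hours of float (longest path through it is 17).
The critical path is still W4→W5→W7→W8; finish is now 27 hours.
Change in finish: 27 − 27 = +0 hours.

0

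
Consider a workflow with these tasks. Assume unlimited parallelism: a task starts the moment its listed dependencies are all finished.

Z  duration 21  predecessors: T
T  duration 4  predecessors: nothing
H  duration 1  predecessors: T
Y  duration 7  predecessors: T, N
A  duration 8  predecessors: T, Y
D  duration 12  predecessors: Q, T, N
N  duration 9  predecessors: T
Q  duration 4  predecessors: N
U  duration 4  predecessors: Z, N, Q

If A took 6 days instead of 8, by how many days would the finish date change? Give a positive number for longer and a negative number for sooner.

Baseline: T→Z→U = 4+21+4 = 29 → 29 days.
A has 1 day of float (longest path through it is 28).
The critical path is still T→Z→U; finish is now 29 days.
Change in finish: 29 − 29 = +0 days.

0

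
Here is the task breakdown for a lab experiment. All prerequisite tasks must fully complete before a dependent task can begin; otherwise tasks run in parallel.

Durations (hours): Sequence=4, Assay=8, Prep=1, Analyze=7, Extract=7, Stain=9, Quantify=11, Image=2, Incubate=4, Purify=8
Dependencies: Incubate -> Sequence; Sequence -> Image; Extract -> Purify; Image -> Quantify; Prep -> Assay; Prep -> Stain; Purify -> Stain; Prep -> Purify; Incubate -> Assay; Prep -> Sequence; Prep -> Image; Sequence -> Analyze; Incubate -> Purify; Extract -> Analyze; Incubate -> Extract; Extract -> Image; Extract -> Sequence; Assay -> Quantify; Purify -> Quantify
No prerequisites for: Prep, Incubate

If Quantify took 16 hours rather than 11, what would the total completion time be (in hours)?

Actual critical path: Incubate→Extract→Purify→Quantify = 4+7+8+11 = 30 ⇒ 30 hours.
Since Quantify is critical, the +5 change carries straight to that chain (now 35 hours).
No other chain overtakes it, so the finish is 35 hours.

35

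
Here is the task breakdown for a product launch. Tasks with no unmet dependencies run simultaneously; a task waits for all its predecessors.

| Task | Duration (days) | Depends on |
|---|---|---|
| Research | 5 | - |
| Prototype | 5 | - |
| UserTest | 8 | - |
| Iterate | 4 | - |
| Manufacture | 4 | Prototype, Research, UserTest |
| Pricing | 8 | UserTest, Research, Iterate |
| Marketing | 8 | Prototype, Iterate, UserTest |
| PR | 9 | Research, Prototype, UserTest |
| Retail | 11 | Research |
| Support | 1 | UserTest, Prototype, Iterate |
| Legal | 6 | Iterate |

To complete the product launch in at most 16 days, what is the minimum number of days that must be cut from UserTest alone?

1

Current finish: 17 days; target: 16.
UserTest is on every critical path, so each day cut from UserTest cuts the finish by one (this holds down to a finish of 16).
Need 17 − 16 = 1 day off UserTest → UserTest becomes 7 days, finish becomes 16.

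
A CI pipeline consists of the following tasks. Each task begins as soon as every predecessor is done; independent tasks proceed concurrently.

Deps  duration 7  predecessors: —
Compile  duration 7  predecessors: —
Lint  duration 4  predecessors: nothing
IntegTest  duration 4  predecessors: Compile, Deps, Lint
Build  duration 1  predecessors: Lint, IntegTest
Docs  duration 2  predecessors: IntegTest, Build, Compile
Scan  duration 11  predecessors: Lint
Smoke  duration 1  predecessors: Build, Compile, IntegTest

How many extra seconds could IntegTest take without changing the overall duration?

The longest chain is Lint→Scan = 4+11 = 15; overall finish 15 seconds.
IntegTest finishes as early as 11 and must finish by 12.
Float = 15 − 14 = 1.

1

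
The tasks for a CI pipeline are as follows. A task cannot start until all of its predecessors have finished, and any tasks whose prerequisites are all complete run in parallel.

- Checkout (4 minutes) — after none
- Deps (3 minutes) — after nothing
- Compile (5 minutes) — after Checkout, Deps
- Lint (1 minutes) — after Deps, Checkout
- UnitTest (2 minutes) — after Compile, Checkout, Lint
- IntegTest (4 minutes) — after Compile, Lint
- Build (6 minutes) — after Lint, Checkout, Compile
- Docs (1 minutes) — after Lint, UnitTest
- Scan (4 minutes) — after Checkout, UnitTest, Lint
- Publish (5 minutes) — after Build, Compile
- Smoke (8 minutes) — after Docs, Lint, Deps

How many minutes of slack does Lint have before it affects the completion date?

Checkout→Compile→UnitTest→Docs→Smoke = 4+5+2+1+8 = 20 sets the makespan at 20 minutes.
The longest chain containing Lint totals 16 minutes.
So Lint can slip 9 − 5 = 4 minutes.

4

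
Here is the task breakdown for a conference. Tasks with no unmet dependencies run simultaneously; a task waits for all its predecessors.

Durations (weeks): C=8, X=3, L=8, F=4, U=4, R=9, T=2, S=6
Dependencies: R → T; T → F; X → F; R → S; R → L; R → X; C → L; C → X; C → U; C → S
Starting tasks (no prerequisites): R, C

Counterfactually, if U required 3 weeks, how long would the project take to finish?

As given, the longest chain is R→L = 9+8 = 17, so the finish is 17 weeks.
U has 5 weeks of float (longest path through it is 12).
The critical path is still R→L; finish is now 17 weeks.

17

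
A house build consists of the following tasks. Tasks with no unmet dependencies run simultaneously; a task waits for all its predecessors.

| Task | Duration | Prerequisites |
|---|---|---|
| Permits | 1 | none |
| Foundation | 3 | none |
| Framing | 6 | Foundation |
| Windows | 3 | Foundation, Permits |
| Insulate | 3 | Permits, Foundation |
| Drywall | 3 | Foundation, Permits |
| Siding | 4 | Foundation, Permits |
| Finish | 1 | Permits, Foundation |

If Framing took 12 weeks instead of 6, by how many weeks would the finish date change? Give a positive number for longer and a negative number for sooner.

The binding path is Foundation→Framing = 3+6 = 9; finish at 9 weeks.
Framing lies on that path, so at 12 weeks the path becomes 15 weeks.
That remains the longest chain; total 15 weeks.
Change in finish: 15 − 9 = +6 weeks.

6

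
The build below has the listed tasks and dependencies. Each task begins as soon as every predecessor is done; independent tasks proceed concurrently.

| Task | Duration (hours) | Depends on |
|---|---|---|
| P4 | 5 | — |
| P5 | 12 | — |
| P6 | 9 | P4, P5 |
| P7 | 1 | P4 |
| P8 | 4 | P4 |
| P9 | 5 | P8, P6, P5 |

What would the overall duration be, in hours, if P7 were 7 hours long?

26

Actual critical path: P5→P6→P9 = 12+9+5 = 26 ⇒ 26 hours.
P7 has 20 hours of float (longest path through it is 6).
No other chain overtakes it, so the finish is 26 hours.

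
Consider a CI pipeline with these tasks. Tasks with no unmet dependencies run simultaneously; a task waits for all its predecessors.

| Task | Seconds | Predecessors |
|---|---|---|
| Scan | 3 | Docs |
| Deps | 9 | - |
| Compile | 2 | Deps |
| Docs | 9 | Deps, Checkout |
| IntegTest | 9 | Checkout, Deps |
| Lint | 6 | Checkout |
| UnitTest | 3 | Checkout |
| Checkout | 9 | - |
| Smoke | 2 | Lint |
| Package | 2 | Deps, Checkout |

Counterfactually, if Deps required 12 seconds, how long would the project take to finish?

24

Critical path before the change: Deps→Docs→Scan = 9+9+3 = 21 giving 21 seconds.
Deps lies on that path, so at 12 seconds the path becomes 24 seconds.
That remains the longest chain; total 24 seconds.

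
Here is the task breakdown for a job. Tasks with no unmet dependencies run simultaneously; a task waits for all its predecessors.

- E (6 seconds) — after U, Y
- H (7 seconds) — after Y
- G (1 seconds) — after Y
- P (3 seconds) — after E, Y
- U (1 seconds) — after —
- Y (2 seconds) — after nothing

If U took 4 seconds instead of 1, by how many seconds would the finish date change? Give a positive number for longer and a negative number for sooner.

Critical path before the change: Y→E→P = 2+6+3 = 11 giving 11 seconds.
The longest path through U is only 10 seconds, so U has float 1.
New critical path: U→E→P = 4+6+3 = 13 ⇒ 13 seconds.
Change in finish: 13 − 11 = +2 seconds.

2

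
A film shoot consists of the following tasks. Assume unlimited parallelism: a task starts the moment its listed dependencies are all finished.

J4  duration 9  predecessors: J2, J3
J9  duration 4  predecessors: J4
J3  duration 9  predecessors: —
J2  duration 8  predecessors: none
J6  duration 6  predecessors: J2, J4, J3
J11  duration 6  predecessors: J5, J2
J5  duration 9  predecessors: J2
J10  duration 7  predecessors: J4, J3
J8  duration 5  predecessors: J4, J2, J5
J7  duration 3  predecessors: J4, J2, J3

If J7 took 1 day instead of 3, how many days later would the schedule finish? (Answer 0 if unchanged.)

Critical path before the change: J3→J4→J10 = 9+9+7 = 25 giving 25 days.
The longest path through J7 is only 21 days, so J7 has float 4.
No other chain overtakes it, so the finish is 25 days.
Change in finish: 25 − 25 = +0 days.

0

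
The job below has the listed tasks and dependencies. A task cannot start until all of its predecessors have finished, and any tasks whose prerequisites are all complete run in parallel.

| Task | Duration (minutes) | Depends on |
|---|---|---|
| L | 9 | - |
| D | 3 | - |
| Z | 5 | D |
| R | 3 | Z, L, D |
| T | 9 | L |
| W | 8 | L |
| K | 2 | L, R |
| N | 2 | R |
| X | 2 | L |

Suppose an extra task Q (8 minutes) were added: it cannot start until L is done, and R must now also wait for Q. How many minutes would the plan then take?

Originally the plan takes 18 minutes.
With Q inserted, R now waits for max(Z, L, D, Q).
New critical path: L→Q→R→K = 9+8+3+2 = 22 ⇒ 22 minutes.

22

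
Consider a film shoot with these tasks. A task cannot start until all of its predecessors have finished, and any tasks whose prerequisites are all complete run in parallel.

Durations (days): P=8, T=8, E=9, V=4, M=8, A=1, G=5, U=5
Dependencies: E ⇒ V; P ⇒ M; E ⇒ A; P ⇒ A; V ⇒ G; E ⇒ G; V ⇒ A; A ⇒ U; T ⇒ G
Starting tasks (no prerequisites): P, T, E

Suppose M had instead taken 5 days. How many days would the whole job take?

The binding path is E→V→A→U = 9+4+1+5 = 19; finish at 19 days.
M has 3 days of float (longest path through it is 16).
That remains the longest chain; total 19 days.

19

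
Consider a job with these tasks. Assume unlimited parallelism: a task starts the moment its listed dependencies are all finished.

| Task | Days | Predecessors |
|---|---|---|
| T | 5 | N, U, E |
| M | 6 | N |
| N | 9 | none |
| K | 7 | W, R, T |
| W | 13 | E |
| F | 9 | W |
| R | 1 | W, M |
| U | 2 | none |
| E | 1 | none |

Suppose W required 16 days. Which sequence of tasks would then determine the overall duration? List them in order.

E, W, F

Critical path before the change: E→W→F = 1+13+9 = 23 giving 23 days.
W lies on that path, so at 16 days the path becomes 26 days.
The critical path is still E→W→F; finish is now 26 days.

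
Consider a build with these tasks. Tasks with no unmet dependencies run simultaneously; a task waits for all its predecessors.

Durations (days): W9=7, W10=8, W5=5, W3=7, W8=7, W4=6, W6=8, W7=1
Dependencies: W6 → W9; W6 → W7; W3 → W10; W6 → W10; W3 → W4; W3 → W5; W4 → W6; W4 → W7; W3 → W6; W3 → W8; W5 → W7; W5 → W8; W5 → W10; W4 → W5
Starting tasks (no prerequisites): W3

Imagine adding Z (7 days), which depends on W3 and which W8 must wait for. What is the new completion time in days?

Originally the project takes 29 days.
With Z inserted, W8 now waits for max(W5, W3, Z).
New critical path: W3→W4→W6→W10 = 7+6+8+8 = 29 ⇒ 29 days.

29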